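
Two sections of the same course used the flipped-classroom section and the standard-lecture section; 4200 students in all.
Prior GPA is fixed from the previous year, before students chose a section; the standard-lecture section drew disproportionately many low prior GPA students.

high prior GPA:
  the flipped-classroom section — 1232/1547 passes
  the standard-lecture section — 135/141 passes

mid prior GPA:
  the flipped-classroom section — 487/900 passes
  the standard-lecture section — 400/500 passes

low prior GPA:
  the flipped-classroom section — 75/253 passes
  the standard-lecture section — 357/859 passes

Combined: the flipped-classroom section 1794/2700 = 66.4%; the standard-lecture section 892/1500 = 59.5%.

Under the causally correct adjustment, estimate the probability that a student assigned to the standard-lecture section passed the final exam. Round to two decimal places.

0.76

Within every prior GPA band level the standard-lecture section has the higher rate, yet pooled the flipped-classroom section does — Simpson's reversal.
Prior GPA band is set before the teaching method has any effect — it is not caused by the teaching method — and it independently drives the outcome. That makes it a confounder, so the causal comparison is within prior GPA band levels.
Standardising the standard-lecture section to the population prior GPA band mix: 0.402·135/141 + 0.333·400/500 + 0.265·357/859 = 0.762.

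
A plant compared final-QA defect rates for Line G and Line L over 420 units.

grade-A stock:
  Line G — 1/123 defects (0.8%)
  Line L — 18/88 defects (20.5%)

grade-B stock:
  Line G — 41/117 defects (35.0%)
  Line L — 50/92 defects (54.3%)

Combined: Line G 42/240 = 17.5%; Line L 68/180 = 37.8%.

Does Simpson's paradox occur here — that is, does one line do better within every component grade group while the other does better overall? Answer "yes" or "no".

Within each component grade level (grade-A stock 0.8% vs 20.5%; grade-B stock 35.0% vs 54.3%), Line G has the lower rate every time. Pooled: 17.5% vs 37.8% — Line G has the lower rate overall. They agree.

no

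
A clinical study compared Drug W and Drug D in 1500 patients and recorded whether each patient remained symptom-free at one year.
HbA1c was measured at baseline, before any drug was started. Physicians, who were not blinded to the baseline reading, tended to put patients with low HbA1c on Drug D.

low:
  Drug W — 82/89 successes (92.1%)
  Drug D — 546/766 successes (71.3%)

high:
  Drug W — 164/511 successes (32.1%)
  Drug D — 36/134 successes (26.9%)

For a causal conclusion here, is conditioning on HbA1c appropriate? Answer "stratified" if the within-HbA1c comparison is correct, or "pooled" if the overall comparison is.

HbA1c differs across drugs for reasons unrelated to any effect of the drug itself, and it separately predicts the outcome — a classic confounder. We must compare within HbA1c levels.
Within each level — low: 92.1% vs 71.3%; high: 32.1% vs 26.9% — Drug W is higher every time.

stratified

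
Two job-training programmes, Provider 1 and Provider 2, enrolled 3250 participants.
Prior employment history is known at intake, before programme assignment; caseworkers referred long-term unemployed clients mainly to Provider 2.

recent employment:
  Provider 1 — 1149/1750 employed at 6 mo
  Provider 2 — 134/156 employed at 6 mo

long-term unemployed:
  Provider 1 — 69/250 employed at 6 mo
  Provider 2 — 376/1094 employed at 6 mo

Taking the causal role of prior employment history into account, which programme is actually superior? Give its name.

Prior employment history differs across programmes for reasons unrelated to any effect of the programme itself, and it separately predicts the outcome — a classic confounder. We must compare within prior employment history levels.
Within each level — recent employment: 65.7% vs 85.9%; long-term unemployed: 27.6% vs 34.4% — Provider 2 is higher every time.

Provider 2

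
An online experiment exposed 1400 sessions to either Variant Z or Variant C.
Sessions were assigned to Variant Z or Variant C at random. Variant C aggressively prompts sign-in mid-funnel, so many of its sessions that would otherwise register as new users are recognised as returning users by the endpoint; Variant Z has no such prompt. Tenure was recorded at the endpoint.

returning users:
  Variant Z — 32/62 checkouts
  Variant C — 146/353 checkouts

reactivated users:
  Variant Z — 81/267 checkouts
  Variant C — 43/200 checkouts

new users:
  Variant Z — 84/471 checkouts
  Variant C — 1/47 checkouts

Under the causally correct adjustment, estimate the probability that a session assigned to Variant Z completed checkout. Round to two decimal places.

0.25

User tenure is recorded after the variant and is itself shifted by it — it sits on the causal path from variant to outcome. Conditioning on a mediator would strip out part of the effect we want; the pooled comparison gives the total causal effect.
So P(outcome | do(Variant Z)) is just the pooled rate for Variant Z: 197/800 = 0.246.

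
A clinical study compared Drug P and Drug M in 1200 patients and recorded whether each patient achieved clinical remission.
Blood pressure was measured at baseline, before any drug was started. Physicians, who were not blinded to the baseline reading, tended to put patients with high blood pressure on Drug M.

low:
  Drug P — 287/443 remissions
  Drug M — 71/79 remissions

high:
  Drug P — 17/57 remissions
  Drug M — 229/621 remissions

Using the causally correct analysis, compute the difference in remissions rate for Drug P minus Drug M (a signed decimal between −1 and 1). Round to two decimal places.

-0.15

Within every blood pressure level Drug M has the higher rate, yet pooled Drug P does — Simpson's reversal.
Blood pressure differs across drugs for reasons unrelated to any effect of the drug itself, and it separately predicts the outcome — a classic confounder. We must compare within blood pressure levels.
Adjusting over the population distribution of blood pressure: 0.435·(0.648−0.899) + 0.565·(0.298−0.369) = -0.149.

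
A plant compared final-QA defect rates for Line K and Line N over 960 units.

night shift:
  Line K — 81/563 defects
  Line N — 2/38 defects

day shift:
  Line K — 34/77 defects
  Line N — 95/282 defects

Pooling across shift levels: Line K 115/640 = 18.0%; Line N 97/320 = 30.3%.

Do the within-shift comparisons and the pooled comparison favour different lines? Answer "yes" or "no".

Within each shift level (night shift 14.4% vs 5.3%; day shift 44.2% vs 33.7%), Line N has the lower rate every time. Pooled: 18.0% vs 30.3% — Line K has the lower rate overall. The two comparisons disagree.

yes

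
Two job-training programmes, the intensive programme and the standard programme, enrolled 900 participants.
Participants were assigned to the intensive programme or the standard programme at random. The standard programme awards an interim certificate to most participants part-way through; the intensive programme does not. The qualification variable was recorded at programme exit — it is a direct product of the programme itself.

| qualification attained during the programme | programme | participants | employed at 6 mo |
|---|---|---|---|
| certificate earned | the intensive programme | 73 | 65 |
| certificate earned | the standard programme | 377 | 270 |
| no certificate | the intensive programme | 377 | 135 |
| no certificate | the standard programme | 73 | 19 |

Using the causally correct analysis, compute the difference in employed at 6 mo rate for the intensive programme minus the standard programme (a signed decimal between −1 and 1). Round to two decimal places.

Within every qualification attained during the programme level the intensive programme has the higher rate, yet pooled the standard programme does — Simpson's reversal.
Stratifying would compare programmes among participants the programmes themselves sorted into qualification attained during the programme groups — a form of selection on an intermediate. The unconditioned pooled rates give the total causal effect.
The causal difference is the pooled difference: 0.444 − 0.642 = -0.198.

-0.20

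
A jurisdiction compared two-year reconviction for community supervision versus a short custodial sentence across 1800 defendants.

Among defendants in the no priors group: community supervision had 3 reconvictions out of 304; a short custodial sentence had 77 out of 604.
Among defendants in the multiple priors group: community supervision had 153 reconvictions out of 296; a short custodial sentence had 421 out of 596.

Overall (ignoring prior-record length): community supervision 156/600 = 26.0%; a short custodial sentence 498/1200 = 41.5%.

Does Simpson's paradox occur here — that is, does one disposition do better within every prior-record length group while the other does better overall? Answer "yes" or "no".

Within each prior-record length level (no priors 1.0% vs 12.7%; multiple priors 51.7% vs 70.6%), community supervision has the lower rate every time. Pooled: 26.0% vs 41.5% — community supervision has the lower rate overall. They agree.

no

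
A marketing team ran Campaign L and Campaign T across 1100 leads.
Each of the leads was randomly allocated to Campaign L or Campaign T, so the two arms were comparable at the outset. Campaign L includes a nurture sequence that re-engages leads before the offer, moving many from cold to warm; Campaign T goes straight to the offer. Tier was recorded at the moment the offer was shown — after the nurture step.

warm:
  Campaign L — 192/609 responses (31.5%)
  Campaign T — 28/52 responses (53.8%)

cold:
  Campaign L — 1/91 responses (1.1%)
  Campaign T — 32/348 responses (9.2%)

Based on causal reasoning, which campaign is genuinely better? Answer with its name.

The engagement tier-specific comparison favours Campaign T throughout, but the pooled figures favour Campaign L. The question is whether to condition on engagement tier.
Engagement tier lies on the pathway campaign → engagement tier → outcome, so adjusting for it blocks the indirect effect. For the total causal effect of campaign, use the unadjusted pooled rates.
Pooled: Campaign L 27.6% vs Campaign T 15.0%; Campaign L is higher overall.

Campaign L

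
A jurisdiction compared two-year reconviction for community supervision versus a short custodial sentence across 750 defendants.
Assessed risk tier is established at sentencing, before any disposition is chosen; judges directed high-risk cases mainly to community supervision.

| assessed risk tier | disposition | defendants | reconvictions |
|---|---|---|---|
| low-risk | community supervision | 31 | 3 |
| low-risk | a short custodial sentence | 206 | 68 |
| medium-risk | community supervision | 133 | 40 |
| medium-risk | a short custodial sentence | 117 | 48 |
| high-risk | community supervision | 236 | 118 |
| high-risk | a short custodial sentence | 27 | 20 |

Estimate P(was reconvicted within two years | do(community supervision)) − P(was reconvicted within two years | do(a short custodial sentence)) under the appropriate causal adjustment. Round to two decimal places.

Assessed risk tier is set before the disposition has any effect — it is not caused by the disposition — and it independently drives the outcome. That makes it a confounder, so the causal comparison is within assessed risk tier levels.
Adjusting over the population distribution of assessed risk tier: 0.316·(0.097−0.330) + 0.333·(0.301−0.410) + 0.351·(0.500−0.741) = -0.195.

-0.19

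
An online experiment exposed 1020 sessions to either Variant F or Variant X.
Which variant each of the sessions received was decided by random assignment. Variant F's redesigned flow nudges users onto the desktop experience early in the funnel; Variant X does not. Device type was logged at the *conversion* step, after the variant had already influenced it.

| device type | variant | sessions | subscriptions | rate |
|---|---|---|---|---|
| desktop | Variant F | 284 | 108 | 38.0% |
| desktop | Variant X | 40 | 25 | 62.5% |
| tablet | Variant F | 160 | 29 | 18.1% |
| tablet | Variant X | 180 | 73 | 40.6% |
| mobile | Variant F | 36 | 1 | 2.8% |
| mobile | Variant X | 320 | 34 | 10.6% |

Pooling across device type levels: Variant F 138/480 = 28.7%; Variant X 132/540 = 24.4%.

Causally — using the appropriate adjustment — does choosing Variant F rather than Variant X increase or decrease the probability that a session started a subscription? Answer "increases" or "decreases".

Within every device type level Variant X has the higher rate, yet pooled Variant F does — Simpson's reversal.
Device type lies on the pathway variant → device type → outcome, so adjusting for it blocks the indirect effect. For the total causal effect of variant, use the unadjusted pooled rates.
Pooled: Variant F 28.7% vs Variant X 24.4%; Variant F is higher overall.

increases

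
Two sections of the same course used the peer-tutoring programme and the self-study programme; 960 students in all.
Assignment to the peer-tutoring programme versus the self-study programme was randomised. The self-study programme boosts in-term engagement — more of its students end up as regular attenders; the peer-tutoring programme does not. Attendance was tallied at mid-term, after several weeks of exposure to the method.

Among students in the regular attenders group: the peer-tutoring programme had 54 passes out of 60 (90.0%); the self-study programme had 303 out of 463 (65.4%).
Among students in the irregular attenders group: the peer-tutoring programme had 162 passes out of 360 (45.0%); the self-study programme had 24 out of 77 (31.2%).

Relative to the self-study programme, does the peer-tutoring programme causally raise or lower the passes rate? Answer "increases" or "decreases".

decreases

Within every mid-term attendance level the peer-tutoring programme has the higher rate, yet pooled the self-study programme does — Simpson's reversal.
Mid-term attendance is recorded after the teaching method and is itself shifted by it — it sits on the causal path from teaching method to outcome. Conditioning on a mediator would strip out part of the effect we want; the pooled comparison gives the total causal effect.
Pooled: the peer-tutoring programme 51.4% vs the self-study programme 60.6%; the self-study programme is higher overall.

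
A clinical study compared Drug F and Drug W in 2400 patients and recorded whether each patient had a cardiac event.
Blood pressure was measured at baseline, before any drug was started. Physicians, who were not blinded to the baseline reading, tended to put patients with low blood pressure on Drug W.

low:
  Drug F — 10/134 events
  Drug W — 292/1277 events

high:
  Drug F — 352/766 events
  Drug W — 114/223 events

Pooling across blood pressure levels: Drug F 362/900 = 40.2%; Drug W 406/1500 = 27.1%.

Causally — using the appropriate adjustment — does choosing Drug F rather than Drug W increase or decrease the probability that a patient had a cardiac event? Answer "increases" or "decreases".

Blood pressure differs across drugs for reasons unrelated to any effect of the drug itself, and it separately predicts the outcome — a classic confounder. We must compare within blood pressure levels.
Within each level — low: 7.5% vs 22.9%; high: 46.0% vs 51.1% — Drug F is lower every time.

decreases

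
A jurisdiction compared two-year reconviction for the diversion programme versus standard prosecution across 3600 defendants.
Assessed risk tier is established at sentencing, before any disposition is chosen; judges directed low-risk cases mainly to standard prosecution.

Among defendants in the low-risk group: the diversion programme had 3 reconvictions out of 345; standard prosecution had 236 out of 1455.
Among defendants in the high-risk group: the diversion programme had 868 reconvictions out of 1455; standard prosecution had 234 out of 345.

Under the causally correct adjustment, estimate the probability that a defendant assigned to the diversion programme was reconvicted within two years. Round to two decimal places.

the diversion programme is lower inside every assessed risk tier stratum but standard prosecution is lower in aggregate. Whether to stratify depends on how assessed risk tier relates to the disposition.
Here assessed risk tier is a common cause — it drives both which disposition a case falls under and the outcome. The crude comparison mixes populations; the stratum-specific rates are the causally relevant ones.
Standardising the diversion programme to the population assessed risk tier mix: 0.500·3/345 + 0.500·868/1455 = 0.303.

0.30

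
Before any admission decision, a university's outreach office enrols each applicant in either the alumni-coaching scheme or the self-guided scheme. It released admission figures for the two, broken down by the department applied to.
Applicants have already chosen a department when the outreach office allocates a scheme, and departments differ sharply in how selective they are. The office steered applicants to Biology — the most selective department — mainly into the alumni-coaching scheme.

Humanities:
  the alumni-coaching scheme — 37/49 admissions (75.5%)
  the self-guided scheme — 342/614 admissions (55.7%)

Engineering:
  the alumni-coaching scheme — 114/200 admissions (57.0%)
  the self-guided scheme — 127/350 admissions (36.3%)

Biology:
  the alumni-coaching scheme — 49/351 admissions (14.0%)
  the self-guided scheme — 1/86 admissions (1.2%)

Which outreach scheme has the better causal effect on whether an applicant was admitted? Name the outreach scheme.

the alumni-coaching scheme is higher inside every department stratum but the self-guided scheme is higher in aggregate. Whether to stratify depends on how department relates to the outreach scheme.
Since department is a pre-existing factor (not a product of the outreach scheme) and it affects the outcome on its own, it is a confounder. The stratified rates, not the pooled rate, identify the causal effect.
Within each level — Humanities: 75.5% vs 55.7%; Engineering: 57.0% vs 36.3%; Biology: 14.0% vs 1.2% — the alumni-coaching scheme is higher every time.

the alumni-coaching scheme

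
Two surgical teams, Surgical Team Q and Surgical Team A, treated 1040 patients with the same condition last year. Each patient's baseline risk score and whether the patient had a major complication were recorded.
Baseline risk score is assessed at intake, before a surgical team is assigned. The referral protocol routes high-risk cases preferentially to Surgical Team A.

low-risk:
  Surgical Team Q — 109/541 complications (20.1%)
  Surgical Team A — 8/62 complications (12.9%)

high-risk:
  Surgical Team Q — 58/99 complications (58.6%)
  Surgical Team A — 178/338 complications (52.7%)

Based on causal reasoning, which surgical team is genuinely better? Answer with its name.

Within every baseline risk score level Surgical Team A has the lower rate, yet pooled Surgical Team Q does — Simpson's reversal.
Baseline risk score is set before the surgical team has any effect — it is not caused by the surgical team — and it independently drives the outcome. That makes it a confounder, so the causal comparison is within baseline risk score levels.
Within each level — low-risk: 20.1% vs 12.9%; high-risk: 58.6% vs 52.7% — Surgical Team A is lower every time.

Surgical Team A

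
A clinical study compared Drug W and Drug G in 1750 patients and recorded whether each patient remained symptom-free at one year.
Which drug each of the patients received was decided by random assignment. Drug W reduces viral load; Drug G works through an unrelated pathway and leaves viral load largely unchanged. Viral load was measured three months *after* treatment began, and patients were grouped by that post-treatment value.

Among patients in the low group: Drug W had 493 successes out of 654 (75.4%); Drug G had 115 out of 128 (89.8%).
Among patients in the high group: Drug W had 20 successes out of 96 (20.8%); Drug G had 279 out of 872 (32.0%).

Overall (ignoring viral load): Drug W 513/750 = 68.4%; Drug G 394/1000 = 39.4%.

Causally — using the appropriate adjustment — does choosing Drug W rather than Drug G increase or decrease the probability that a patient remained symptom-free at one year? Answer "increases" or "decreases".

increases

Within every viral load level Drug G has the higher rate, yet pooled Drug W does — Simpson's reversal.
The distribution of viral load is itself part of what the drug does — it is an intermediate outcome. Holding it fixed would remove that part of the effect; the total effect is the pooled difference.
Pooled: Drug W 68.4% vs Drug G 39.4%; Drug W is higher overall.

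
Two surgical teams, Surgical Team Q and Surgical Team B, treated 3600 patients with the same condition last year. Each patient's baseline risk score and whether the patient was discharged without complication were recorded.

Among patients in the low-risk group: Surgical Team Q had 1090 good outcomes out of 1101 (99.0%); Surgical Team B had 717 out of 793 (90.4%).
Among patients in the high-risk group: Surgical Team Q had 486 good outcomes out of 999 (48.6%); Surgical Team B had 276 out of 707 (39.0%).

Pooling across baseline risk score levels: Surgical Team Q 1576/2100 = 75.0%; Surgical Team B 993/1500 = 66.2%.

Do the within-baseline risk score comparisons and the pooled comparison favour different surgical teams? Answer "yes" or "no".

no

Within each baseline risk score level (low-risk 99.0% vs 90.4%; high-risk 48.6% vs 39.0%), Surgical Team Q has the higher rate every time. Pooled: 75.0% vs 66.2% — Surgical Team Q has the higher rate overall. They agree.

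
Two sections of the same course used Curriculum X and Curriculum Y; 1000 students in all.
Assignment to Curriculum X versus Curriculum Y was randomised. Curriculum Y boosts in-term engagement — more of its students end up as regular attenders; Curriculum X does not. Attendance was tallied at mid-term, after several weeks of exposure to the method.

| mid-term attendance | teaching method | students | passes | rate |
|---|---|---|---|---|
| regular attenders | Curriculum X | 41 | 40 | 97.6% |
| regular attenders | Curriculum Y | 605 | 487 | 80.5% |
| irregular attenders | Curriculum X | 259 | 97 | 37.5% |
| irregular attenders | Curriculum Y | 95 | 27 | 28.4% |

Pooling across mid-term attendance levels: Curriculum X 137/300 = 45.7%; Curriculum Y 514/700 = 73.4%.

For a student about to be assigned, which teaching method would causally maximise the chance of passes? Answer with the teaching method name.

Curriculum X is higher inside every mid-term attendance stratum but Curriculum Y is higher in aggregate. Whether to stratify depends on how mid-term attendance relates to the teaching method.
The distribution of mid-term attendance is itself part of what the teaching method does — it is an intermediate outcome. Holding it fixed would remove that part of the effect; the total effect is the pooled difference.
Pooled: Curriculum X 45.7% vs Curriculum Y 73.4%; Curriculum Y is higher overall.

Curriculum Y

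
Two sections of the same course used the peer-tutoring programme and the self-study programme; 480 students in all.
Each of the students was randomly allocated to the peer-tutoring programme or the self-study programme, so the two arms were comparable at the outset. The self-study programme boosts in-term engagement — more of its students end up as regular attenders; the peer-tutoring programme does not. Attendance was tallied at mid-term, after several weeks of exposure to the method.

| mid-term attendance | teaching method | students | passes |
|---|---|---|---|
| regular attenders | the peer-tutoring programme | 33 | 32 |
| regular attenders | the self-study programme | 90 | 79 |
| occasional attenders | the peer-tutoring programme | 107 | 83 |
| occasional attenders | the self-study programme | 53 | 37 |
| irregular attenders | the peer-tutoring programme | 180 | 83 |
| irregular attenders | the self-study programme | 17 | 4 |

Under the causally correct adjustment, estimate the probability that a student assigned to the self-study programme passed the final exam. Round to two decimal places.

The distribution of mid-term attendance is itself part of what the teaching method does — it is an intermediate outcome. Holding it fixed would remove that part of the effect; the total effect is the pooled difference.
So P(outcome | do(the self-study programme)) is just the pooled rate for the self-study programme: 120/160 = 0.750.

0.75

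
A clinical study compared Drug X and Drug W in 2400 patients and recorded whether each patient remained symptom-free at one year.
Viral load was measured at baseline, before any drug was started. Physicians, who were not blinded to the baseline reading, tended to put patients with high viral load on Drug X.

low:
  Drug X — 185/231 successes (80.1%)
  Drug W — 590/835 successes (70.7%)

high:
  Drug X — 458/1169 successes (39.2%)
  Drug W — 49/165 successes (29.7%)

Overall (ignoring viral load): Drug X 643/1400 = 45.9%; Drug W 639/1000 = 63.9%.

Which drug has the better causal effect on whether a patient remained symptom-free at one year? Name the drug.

Drug X

Here viral load is a common cause — it drives both which drug a case falls under and the outcome. The crude comparison mixes populations; the stratum-specific rates are the causally relevant ones.
Within each level — low: 80.1% vs 70.7%; high: 39.2% vs 29.7% — Drug X is higher every time.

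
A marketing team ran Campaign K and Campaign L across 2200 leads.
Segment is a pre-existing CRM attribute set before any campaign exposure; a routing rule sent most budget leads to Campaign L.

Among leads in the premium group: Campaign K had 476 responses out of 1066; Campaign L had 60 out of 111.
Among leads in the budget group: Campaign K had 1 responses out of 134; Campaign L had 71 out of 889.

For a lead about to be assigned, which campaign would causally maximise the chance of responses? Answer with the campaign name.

Campaign L is higher inside every customer segment stratum but Campaign K is higher in aggregate. Whether to stratify depends on how customer segment relates to the campaign.
Nothing the campaign does changes customer segment; the imbalance is an allocation artefact. With customer segment also predicting the outcome, the pooled figure is confounded, and the within-stratum comparison is the causal one.
Within each level — premium: 44.7% vs 54.1%; budget: 0.7% vs 8.0% — Campaign L is higher every time.

Campaign L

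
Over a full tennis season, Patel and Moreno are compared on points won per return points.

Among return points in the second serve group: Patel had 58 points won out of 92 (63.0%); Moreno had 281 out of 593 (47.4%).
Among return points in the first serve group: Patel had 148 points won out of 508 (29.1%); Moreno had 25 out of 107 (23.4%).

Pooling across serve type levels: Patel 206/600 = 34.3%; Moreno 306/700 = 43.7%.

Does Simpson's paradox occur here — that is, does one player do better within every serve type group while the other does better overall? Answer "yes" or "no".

yes

Within each serve type level (second serve 63.0% vs 47.4%; first serve 29.1% vs 23.4%), Patel has the higher rate every time. Pooled: 34.3% vs 43.7% — Moreno has the higher rate overall. The two comparisons disagree.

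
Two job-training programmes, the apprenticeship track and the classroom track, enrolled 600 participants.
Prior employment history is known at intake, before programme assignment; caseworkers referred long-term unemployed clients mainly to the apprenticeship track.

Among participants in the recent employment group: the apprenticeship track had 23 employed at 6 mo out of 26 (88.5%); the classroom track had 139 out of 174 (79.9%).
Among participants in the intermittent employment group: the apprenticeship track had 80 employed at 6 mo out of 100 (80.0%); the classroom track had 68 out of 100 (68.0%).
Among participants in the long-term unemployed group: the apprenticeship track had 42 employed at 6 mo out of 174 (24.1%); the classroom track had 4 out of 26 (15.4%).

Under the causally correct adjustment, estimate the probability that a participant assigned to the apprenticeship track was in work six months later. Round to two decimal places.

Prior employment history differs across programmes for reasons unrelated to any effect of the programme itself, and it separately predicts the outcome — a classic confounder. We must compare within prior employment history levels.
Standardising the apprenticeship track to the population prior employment history mix: 0.333·23/26 + 0.333·80/100 + 0.333·42/174 = 0.642.

0.64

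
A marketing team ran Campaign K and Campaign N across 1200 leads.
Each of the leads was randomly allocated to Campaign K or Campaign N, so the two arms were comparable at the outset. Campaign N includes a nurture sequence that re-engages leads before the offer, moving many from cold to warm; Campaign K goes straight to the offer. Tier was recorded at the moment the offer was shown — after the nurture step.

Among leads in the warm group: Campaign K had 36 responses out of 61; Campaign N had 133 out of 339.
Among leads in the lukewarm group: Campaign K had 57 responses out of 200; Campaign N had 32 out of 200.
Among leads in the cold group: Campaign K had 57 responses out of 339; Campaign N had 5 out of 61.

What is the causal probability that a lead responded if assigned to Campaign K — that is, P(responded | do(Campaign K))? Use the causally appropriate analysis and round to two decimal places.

Campaign K is higher inside every engagement tier stratum but Campaign N is higher in aggregate. Whether to stratify depends on how engagement tier relates to the campaign.
Engagement tier is recorded after the campaign and is itself shifted by it — it sits on the causal path from campaign to outcome. Conditioning on a mediator would strip out part of the effect we want; the pooled comparison gives the total causal effect.
So P(outcome | do(Campaign K)) is just the pooled rate for Campaign K: 150/600 = 0.250.

0.25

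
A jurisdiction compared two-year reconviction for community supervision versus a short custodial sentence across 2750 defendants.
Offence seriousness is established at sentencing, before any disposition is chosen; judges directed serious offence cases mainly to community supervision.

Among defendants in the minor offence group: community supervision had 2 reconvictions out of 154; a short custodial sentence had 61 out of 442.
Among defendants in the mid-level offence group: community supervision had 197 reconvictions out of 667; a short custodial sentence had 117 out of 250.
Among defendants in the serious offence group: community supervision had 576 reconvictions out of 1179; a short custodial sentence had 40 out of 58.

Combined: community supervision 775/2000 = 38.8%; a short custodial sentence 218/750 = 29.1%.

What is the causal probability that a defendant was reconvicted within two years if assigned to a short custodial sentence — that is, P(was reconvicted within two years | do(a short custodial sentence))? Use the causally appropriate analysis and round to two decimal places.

The imbalance in offence seriousness arose from how defendants were allocated, not from anything the disposition did; and offence seriousness independently affects the outcome. The pooled gap is confounded — condition on offence seriousness.
Standardising a short custodial sentence to the population offence seriousness mix: 0.217·61/442 + 0.333·117/250 + 0.450·40/58 = 0.496.

0.50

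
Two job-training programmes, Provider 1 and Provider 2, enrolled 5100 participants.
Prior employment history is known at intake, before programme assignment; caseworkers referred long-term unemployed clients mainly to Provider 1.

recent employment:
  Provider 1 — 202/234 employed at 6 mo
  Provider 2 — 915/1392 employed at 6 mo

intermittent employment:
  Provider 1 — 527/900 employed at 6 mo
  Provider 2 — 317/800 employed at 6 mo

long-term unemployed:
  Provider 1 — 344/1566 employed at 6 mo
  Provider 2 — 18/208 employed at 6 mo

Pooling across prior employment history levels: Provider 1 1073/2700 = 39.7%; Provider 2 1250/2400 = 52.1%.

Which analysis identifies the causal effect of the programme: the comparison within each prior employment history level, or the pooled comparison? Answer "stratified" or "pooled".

Prior employment history satisfies the back-door criterion: it is not a descendant of the programme, and it blocks the spurious path from programme to outcome. Adjusting for it (i.e., using the within-prior employment history rates) gives the causal effect.
Within each level — recent employment: 86.3% vs 65.7%; intermittent employment: 58.6% vs 39.6%; long-term unemployed: 22.0% vs 8.7% — Provider 1 is higher every time.

stratified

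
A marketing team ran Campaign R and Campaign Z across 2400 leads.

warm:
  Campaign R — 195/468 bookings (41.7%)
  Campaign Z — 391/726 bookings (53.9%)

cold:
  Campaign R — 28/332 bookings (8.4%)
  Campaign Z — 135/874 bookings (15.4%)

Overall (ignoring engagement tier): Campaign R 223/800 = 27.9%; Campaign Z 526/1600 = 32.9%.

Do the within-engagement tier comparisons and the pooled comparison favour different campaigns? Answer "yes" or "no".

no

Within each engagement tier level (warm 41.7% vs 53.9%; cold 8.4% vs 15.4%), Campaign Z has the higher rate every time. Pooled: 27.9% vs 32.9% — Campaign Z has the higher rate overall. They agree.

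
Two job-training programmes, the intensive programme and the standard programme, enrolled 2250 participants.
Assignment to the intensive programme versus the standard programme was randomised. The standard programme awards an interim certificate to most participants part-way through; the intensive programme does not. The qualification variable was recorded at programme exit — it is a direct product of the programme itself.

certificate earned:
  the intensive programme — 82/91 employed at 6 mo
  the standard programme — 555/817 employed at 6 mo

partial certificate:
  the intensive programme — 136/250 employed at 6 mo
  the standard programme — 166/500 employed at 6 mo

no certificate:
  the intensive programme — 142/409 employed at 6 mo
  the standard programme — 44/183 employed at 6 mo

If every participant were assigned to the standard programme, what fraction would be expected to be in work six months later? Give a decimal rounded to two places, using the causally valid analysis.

0.51

Qualification attained during the programme lies on the pathway programme → qualification attained during the programme → outcome, so adjusting for it blocks the indirect effect. For the total causal effect of programme, use the unadjusted pooled rates.
So P(outcome | do(the standard programme)) is just the pooled rate for the standard programme: 765/1500 = 0.510.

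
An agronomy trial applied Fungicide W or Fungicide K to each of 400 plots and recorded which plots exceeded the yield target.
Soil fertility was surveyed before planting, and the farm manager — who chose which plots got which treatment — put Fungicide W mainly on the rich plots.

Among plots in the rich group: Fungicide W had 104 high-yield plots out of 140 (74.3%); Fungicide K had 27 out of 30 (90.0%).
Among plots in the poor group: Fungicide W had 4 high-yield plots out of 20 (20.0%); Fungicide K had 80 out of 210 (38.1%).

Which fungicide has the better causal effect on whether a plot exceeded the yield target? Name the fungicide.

Fungicide K

Soil fertility differs across fungicides for reasons unrelated to any effect of the fungicide itself, and it separately predicts the outcome — a classic confounder. We must compare within soil fertility levels.
Within each level — rich: 74.3% vs 90.0%; poor: 20.0% vs 38.1% — Fungicide K is higher every time.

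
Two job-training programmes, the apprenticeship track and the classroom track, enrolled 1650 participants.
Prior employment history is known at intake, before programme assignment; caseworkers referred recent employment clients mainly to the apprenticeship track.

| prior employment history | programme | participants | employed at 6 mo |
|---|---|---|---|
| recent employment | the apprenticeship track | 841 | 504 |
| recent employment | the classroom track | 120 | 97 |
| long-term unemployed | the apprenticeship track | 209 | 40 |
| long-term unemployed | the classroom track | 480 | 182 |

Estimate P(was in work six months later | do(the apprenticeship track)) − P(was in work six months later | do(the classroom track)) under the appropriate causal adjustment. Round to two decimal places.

-0.20

Since prior employment history is a pre-existing factor (not a product of the programme) and it affects the outcome on its own, it is a confounder. The stratified rates, not the pooled rate, identify the causal effect.
Adjusting over the population distribution of prior employment history: 0.582·(0.599−0.808) + 0.418·(0.191−0.379) = -0.200.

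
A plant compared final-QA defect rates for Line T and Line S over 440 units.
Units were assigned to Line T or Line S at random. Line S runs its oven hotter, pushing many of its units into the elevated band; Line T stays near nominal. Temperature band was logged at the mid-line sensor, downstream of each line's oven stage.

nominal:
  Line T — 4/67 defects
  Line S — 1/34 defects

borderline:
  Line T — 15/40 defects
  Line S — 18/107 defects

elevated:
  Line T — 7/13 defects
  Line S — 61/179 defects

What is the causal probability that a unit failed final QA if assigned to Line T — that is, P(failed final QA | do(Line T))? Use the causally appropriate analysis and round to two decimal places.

Line S is lower inside every in-process temperature band stratum but Line T is lower in aggregate. Whether to stratify depends on how in-process temperature band relates to the line.
Because the line influences in-process temperature band, in-process temperature band is a post-treatment mediator, not a confounder. Stratifying on it would bias the estimate; the causal effect is the crude pooled difference.
So P(outcome | do(Line T)) is just the pooled rate for Line T: 26/120 = 0.217.

0.22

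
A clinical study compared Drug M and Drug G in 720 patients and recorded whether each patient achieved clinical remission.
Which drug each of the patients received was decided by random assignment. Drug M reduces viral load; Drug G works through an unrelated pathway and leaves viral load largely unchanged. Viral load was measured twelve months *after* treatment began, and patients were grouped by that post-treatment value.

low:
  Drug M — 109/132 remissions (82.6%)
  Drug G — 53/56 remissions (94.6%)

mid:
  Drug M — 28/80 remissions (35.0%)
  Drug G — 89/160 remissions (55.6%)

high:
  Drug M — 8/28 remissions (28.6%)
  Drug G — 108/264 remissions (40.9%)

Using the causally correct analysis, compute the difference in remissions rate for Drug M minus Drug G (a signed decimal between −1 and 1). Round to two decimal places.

Viral load is downstream of the drug. One should not condition on a consequence of treatment, so the overall rates are the right comparison.
The causal difference is the pooled difference: 0.604 − 0.521 = +0.083.

+0.08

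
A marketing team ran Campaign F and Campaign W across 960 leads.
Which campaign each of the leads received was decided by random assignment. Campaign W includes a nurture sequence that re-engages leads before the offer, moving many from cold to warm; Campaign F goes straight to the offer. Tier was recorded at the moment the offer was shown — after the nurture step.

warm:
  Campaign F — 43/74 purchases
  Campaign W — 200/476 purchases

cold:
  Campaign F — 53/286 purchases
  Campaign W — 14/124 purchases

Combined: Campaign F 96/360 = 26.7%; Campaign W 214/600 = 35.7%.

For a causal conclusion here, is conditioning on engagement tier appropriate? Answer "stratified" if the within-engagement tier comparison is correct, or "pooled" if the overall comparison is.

Engagement tier is downstream of the campaign. One should not condition on a consequence of treatment, so the overall rates are the right comparison.
Pooled: Campaign F 26.7% vs Campaign W 35.7%; Campaign W is higher overall.

pooled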